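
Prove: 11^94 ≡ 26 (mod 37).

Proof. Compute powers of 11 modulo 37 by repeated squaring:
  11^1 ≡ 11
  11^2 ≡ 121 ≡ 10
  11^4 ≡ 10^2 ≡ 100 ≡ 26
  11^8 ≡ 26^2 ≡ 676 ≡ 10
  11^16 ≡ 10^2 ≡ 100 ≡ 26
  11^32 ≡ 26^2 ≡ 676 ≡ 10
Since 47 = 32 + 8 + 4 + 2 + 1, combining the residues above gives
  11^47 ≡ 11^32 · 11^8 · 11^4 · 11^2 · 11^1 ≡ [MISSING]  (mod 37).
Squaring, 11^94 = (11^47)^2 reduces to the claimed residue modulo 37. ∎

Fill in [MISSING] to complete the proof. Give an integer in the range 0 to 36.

27

Multiply the listed residues: 10 · 10 · 26 · 10 · 11 = 100 → 2600 → 26000 → 286000.
Reducing modulo 37: 286000 = 7729·37 + 27, so 11^47 ≡ 27.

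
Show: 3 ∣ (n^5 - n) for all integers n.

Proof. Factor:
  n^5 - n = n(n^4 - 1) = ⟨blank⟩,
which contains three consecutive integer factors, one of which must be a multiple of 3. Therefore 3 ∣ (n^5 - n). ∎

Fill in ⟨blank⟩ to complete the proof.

n^4 - 1 = (n^2 - 1)(n^2 + 1), and n^2 - 1 = (n-1)(n+1).
So n(n^4 - 1) = (n - 1)n(n + 1)(n^2 + 1).

(n - 1)n(n + 1)(n^2 + 1)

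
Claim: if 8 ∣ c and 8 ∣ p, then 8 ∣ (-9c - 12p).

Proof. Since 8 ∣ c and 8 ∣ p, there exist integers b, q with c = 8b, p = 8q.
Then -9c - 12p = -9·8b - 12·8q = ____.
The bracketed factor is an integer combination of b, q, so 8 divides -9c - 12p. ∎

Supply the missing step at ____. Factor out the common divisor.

8(-9b - 12q)

Pull the common 8 out of every term: -9·8b - 12·8q = 8(-9b - 12q).
-9b - 12q is an integer, which exhibits the divisibility.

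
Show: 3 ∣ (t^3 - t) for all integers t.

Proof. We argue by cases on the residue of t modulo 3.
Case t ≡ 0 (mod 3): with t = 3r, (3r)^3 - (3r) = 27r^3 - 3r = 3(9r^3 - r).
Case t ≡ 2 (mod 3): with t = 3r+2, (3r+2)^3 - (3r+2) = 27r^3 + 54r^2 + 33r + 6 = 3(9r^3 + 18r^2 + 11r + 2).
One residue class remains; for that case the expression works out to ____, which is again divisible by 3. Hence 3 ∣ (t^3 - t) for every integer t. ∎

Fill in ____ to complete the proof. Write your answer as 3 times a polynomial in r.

3(9r^3 + 9r^2 + 2r)

Only t ≡ 1 (mod 3) is unaccounted for. Put t = 3r+1:
(3r+1)^3 - (3r+1) expands to 27r^3 + 27r^2 + 6r,
and factoring out 3 leaves 3(9r^3 + 9r^2 + 2r).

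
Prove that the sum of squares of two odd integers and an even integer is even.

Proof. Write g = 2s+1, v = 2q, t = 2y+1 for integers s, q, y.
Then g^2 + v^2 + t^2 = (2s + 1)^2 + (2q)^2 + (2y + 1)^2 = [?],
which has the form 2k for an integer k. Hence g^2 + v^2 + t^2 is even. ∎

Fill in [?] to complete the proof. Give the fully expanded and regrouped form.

2(2q^2 + 2s^2 + 2s + 2y^2 + 2y + 1)

Expanding: (2s + 1)^2 + (2q)^2 + (2y + 1)^2 = 4q^2 + 4s^2 + 4s + 4y^2 + 4y + 2.
Every term is even; pulling out the factor of 2 gives 2(2q^2 + 2s^2 + 2s + 2y^2 + 2y + 1).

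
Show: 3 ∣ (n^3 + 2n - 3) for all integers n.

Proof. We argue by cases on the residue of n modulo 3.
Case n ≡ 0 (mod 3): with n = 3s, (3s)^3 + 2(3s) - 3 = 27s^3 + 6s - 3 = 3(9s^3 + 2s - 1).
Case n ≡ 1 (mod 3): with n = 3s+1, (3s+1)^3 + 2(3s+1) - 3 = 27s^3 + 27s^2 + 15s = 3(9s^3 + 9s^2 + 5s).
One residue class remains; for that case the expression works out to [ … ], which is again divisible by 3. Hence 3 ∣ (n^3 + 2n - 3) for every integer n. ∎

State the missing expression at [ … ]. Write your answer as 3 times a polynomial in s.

The residues treated are {0, 1}, so the missing case is n ≡ 2 (mod 3); write n = 3s+2.
Then (3s+2)^3 + 2(3s+2) - 3 = 27s^3 + 54s^2 + 42s + 9 = 3(9s^3 + 18s^2 + 14s + 3).

3(9s^3 + 18s^2 + 14s + 3)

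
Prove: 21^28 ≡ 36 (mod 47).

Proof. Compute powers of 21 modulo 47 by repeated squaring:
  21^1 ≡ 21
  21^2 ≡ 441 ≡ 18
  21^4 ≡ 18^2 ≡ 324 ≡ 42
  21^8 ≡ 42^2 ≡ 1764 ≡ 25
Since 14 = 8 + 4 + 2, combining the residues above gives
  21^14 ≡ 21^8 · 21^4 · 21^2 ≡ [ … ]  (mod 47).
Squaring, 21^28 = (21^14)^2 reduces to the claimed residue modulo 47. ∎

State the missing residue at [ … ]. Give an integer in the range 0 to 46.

21^8 · 21^4 · 21^2 ≡ 25 · 42 · 18 = 18900.
18900 mod 47 = 6, so 21^14 ≡ 6 (mod 47).

6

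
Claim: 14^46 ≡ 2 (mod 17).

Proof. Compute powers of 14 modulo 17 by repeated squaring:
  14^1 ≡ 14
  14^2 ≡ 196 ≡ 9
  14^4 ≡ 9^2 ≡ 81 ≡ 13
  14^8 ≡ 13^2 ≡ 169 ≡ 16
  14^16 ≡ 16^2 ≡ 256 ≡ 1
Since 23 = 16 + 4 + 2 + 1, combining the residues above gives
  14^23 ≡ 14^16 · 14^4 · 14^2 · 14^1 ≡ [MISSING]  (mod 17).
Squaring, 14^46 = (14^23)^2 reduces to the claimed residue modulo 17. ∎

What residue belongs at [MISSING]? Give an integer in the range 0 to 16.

6

Multiply the listed residues: 1 · 13 · 9 · 14 = 13 → 117 → 1638.
Reducing modulo 17: 1638 = 96·17 + 6, so 14^23 ≡ 6.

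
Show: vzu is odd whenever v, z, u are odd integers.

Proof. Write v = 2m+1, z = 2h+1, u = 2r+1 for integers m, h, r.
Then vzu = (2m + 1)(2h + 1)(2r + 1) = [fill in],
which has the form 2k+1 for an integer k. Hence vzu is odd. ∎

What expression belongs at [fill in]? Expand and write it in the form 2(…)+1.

Expanding: (2m + 1)(2h + 1)(2r + 1) = 8hmr + 4hm + 4hr + 2h + 4mr + 2m + 2r + 1.
Every term except the constant is even, so this is 2(4hmr + 2hm + 2hr + h + 2mr + m + r) + 1,
and 4hmr + 2hm + 2hr + h + 2mr + m + r ∈ ℤ gives the required form.

2(4hmr + 2hm + 2hr + h + 2mr + m + r) + 1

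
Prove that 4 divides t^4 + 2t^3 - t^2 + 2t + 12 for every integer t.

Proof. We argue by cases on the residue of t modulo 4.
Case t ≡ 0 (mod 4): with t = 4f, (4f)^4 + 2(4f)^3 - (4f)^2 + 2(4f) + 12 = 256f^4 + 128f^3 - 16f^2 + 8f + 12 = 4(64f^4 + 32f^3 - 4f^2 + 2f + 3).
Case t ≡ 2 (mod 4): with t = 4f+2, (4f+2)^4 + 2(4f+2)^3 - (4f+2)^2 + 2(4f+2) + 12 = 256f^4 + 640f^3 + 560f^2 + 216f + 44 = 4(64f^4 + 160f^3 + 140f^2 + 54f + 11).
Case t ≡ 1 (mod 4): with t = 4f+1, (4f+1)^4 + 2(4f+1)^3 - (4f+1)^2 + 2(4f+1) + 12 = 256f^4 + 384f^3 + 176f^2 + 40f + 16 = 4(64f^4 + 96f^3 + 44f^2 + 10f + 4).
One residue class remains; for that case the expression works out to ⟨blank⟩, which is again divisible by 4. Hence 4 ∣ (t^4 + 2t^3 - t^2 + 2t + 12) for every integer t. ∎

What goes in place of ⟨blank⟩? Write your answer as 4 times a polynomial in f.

Only t ≡ 3 (mod 4) is unaccounted for. Put t = 4f+3:
(4f+3)^4 + 2(4f+3)^3 - (4f+3)^2 + 2(4f+3) + 12 expands to 256f^4 + 896f^3 + 1136f^2 + 632f + 144,
and factoring out 4 leaves 4(64f^4 + 224f^3 + 284f^2 + 158f + 36).

4(64f^4 + 224f^3 + 284f^2 + 158f + 36)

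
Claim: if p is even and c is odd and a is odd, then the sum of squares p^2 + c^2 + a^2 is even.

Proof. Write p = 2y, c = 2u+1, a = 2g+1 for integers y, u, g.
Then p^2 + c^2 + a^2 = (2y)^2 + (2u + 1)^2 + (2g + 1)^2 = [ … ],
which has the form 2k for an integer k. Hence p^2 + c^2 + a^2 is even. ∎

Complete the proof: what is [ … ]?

2(2g^2 + 2g + 2u^2 + 2u + 2y^2 + 1)

(2y)^2 + (2u + 1)^2 + (2g + 1)^2 = 4g^2 + 4g + 4u^2 + 4u + 4y^2 + 2
= 2(2g^2 + 2g + 2u^2 + 2u + 2y^2 + 1).
Since 2g^2 + 2g + 2u^2 + 2u + 2y^2 + 1 is an integer, the sum of squares is of the form 2k for an integer k.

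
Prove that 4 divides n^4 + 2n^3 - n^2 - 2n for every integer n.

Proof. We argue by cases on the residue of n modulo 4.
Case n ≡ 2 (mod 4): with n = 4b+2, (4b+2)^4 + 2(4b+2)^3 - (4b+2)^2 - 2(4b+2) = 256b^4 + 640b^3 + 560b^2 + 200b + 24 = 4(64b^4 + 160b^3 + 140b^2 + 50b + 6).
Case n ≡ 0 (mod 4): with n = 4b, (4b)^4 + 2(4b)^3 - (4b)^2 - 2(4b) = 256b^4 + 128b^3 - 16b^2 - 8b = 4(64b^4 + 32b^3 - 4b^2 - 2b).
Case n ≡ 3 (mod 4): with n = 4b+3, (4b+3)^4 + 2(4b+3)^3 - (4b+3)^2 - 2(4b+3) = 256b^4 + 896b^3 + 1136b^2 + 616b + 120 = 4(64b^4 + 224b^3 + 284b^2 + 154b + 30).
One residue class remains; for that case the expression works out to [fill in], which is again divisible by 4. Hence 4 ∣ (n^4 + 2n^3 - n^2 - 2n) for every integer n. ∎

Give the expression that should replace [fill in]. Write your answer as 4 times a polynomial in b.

Only n ≡ 1 (mod 4) is unaccounted for. Put n = 4b+1:
(4b+1)^4 + 2(4b+1)^3 - (4b+1)^2 - 2(4b+1) expands to 256b^4 + 384b^3 + 176b^2 + 24b,
and factoring out 4 leaves 4(64b^4 + 96b^3 + 44b^2 + 6b).

4(64b^4 + 96b^3 + 44b^2 + 6b)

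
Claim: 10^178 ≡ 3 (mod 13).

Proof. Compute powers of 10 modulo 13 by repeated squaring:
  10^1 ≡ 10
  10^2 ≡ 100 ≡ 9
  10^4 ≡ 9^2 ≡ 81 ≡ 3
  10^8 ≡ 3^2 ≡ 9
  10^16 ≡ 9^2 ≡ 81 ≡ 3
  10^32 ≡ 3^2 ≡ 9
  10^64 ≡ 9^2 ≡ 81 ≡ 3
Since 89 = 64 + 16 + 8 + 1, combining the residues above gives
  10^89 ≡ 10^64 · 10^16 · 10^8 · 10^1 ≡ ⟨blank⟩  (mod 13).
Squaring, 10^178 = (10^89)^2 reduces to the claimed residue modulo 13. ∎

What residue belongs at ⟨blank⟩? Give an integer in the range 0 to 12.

10^64 · 10^16 · 10^8 · 10^1 ≡ 3 · 3 · 9 · 10 = 810.
810 mod 13 = 4, so 10^89 ≡ 4 (mod 13).

4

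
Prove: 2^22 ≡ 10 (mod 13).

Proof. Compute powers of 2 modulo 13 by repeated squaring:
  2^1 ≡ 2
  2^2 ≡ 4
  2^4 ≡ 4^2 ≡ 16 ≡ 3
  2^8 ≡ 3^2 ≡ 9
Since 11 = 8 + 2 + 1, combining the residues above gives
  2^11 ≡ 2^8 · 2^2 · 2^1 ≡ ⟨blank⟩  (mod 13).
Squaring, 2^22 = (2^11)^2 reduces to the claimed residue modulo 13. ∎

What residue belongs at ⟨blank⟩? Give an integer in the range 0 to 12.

2^8 · 2^2 · 2^1 ≡ 9 · 4 · 2 = 72.
72 mod 13 = 7, so 2^11 ≡ 7 (mod 13).

7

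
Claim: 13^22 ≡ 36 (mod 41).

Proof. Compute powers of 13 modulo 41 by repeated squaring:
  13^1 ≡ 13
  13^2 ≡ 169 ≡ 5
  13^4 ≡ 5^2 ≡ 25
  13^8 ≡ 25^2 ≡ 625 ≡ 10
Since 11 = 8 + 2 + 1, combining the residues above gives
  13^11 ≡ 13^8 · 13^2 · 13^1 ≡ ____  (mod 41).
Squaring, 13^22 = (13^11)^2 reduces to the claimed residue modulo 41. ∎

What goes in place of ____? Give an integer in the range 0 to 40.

13^8 · 13^2 · 13^1 ≡ 10 · 5 · 13 = 650.
650 mod 41 = 35, so 13^11 ≡ 35 (mod 41).

35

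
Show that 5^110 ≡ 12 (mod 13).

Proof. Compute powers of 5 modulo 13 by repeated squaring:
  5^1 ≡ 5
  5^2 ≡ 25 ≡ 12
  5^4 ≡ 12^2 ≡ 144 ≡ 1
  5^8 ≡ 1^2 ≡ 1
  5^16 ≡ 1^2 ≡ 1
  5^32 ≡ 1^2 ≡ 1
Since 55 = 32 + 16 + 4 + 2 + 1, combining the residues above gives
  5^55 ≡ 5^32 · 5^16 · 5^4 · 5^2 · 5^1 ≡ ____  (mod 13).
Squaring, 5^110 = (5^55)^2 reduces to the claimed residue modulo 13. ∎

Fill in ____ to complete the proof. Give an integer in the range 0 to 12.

5^32 · 5^16 · 5^4 · 5^2 · 5^1 ≡ 1 · 1 · 1 · 12 · 5 = 60.
60 mod 13 = 8, so 5^55 ≡ 8 (mod 13).

8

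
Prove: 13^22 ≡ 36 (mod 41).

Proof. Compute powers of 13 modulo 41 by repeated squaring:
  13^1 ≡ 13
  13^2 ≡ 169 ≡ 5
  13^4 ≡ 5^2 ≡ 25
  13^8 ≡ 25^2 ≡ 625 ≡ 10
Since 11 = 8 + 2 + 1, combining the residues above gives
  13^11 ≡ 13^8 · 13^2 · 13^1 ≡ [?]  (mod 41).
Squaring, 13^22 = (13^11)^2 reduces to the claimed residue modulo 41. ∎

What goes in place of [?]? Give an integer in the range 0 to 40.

13^8 · 13^2 · 13^1 ≡ 10 · 5 · 13 = 650.
650 mod 41 = 35, so 13^11 ≡ 35 (mod 41).

35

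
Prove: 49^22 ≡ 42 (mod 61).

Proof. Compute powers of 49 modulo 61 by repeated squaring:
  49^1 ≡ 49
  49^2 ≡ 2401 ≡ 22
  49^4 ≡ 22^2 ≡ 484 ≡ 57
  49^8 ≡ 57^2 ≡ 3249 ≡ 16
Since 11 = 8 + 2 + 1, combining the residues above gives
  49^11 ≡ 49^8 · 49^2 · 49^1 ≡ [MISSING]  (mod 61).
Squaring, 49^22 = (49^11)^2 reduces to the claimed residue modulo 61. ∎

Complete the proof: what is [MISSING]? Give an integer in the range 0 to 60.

49^8 · 49^2 · 49^1 ≡ 16 · 22 · 49 = 17248.
17248 mod 61 = 46, so 49^11 ≡ 46 (mod 61).

46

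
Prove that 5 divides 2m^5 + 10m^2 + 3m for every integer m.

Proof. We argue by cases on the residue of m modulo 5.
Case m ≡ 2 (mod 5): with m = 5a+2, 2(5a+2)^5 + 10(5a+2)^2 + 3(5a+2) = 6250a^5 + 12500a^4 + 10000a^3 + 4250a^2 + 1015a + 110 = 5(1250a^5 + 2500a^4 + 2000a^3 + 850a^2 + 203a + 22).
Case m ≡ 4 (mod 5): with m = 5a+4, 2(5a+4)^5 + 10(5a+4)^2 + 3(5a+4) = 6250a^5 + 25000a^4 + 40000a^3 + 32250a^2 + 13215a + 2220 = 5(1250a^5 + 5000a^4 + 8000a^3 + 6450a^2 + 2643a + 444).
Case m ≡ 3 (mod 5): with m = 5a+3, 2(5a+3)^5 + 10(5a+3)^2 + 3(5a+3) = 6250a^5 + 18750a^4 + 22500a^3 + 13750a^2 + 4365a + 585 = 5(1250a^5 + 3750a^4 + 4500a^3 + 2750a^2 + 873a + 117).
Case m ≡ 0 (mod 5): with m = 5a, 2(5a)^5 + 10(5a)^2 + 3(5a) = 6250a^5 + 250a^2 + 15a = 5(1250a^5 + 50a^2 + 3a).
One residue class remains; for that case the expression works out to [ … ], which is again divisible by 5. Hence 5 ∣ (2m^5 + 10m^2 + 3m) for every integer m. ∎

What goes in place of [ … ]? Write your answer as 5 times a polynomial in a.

5(1250a^5 + 1250a^4 + 500a^3 + 150a^2 + 33a + 3)

Only m ≡ 1 (mod 5) is unaccounted for. Put m = 5a+1:
2(5a+1)^5 + 10(5a+1)^2 + 3(5a+1) expands to 6250a^5 + 6250a^4 + 2500a^3 + 750a^2 + 165a + 15,
and factoring out 5 leaves 5(1250a^5 + 1250a^4 + 500a^3 + 150a^2 + 33a + 3).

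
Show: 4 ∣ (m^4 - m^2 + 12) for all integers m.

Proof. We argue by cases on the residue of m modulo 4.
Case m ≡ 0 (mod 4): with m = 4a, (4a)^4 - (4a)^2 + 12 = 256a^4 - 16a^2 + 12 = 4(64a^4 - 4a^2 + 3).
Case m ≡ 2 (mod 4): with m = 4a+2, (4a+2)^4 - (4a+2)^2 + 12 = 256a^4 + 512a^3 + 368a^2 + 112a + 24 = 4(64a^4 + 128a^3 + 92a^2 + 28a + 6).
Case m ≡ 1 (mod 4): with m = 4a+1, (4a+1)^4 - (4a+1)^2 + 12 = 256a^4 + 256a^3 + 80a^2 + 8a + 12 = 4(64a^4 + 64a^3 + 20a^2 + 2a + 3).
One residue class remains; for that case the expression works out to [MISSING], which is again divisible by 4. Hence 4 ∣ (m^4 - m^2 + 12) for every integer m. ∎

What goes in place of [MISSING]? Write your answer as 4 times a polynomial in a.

Only m ≡ 3 (mod 4) is unaccounted for. Put m = 4a+3:
(4a+3)^4 - (4a+3)^2 + 12 expands to 256a^4 + 768a^3 + 848a^2 + 408a + 84,
and factoring out 4 leaves 4(64a^4 + 192a^3 + 212a^2 + 102a + 21).

4(64a^4 + 192a^3 + 212a^2 + 102a + 21)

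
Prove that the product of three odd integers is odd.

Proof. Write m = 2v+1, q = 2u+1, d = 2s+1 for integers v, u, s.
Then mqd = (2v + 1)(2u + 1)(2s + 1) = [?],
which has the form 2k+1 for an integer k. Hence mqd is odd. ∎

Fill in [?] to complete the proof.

2(4suv + 2su + 2sv + s + 2uv + u + v) + 1

Expanding: (2v + 1)(2u + 1)(2s + 1) = 8suv + 4su + 4sv + 2s + 4uv + 2u + 2v + 1.
Every term except the constant is even, so this is 2(4suv + 2su + 2sv + s + 2uv + u + v) + 1,
and 4suv + 2su + 2sv + s + 2uv + u + v ∈ ℤ gives the required form.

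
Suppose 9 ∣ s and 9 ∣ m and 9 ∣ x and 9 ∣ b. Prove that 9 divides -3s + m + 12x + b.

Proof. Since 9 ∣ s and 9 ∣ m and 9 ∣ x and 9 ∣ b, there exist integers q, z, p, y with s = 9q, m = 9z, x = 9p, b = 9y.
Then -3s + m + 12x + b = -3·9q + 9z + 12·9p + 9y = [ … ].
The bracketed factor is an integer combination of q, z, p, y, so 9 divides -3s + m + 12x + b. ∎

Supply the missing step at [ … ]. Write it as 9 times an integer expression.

9(12p - 3q + y + z)

Each term has a factor of 9: -3·9q + 9z + 12·9p + 9y = 9·(12p - 3q + y + z).
Since 12p - 3q + y + z is an integer, 9 ∣ (-3s + m + 12x + b).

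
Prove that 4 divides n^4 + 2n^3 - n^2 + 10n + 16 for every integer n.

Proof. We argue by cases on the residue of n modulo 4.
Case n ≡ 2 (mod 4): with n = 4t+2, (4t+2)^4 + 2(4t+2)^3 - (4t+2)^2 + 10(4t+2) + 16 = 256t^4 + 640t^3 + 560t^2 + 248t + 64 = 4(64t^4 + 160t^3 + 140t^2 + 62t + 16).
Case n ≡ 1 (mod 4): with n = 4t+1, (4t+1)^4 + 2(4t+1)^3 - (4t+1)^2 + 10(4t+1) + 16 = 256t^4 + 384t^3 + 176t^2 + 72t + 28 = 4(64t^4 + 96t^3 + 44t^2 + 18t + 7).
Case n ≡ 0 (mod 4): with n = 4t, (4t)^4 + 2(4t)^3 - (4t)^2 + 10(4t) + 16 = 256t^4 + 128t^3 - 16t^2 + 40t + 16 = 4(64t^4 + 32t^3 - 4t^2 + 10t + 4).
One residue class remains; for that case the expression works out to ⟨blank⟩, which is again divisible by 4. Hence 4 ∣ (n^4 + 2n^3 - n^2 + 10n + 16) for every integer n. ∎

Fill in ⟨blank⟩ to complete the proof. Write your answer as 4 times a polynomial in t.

4(64t^4 + 224t^3 + 284t^2 + 166t + 43)

The residues treated are {2, 1, 0}, so the missing case is n ≡ 3 (mod 4); write n = 4t+3.
Then (4t+3)^4 + 2(4t+3)^3 - (4t+3)^2 + 10(4t+3) + 16 = 256t^4 + 896t^3 + 1136t^2 + 664t + 172 = 4(64t^4 + 224t^3 + 284t^2 + 166t + 43).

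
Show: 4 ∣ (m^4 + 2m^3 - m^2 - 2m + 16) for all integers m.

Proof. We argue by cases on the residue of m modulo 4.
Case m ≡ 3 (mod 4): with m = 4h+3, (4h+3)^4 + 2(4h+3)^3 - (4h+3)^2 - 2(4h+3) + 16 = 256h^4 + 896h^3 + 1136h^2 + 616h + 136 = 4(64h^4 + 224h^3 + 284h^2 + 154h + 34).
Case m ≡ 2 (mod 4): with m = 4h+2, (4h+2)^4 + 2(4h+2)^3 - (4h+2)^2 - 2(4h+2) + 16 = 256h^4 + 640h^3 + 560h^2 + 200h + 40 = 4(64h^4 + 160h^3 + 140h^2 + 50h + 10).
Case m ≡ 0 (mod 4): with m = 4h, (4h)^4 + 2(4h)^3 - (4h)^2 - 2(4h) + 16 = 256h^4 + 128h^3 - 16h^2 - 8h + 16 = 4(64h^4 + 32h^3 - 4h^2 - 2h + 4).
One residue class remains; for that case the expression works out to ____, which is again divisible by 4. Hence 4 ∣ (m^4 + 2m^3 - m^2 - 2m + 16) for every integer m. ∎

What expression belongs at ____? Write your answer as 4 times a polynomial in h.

4(64h^4 + 96h^3 + 44h^2 + 6h + 4)

The residues treated are {3, 2, 0}, so the missing case is m ≡ 1 (mod 4); write m = 4h+1.
Then (4h+1)^4 + 2(4h+1)^3 - (4h+1)^2 - 2(4h+1) + 16 = 256h^4 + 384h^3 + 176h^2 + 24h + 16 = 4(64h^4 + 96h^3 + 44h^2 + 6h + 4).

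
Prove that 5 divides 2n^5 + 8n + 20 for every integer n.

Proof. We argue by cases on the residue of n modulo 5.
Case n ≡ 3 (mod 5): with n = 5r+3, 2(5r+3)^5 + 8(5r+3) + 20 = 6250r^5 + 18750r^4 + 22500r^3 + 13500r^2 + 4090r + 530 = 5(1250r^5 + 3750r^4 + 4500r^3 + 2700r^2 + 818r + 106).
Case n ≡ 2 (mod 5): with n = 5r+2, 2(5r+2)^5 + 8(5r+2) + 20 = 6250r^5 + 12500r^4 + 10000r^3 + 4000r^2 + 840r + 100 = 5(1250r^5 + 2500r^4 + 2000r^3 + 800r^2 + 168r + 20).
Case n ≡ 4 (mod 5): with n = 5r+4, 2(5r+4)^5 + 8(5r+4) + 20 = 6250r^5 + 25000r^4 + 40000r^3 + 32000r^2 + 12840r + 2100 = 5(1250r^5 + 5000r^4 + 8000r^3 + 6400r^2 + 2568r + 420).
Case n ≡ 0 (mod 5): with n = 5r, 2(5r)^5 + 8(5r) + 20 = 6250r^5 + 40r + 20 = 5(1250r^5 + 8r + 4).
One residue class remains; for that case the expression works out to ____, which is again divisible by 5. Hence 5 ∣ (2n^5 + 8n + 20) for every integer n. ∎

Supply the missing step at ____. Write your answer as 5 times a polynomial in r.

5(1250r^5 + 1250r^4 + 500r^3 + 100r^2 + 18r + 6)

The residues treated are {3, 2, 4, 0}, so the missing case is n ≡ 1 (mod 5); write n = 5r+1.
Then 2(5r+1)^5 + 8(5r+1) + 20 = 6250r^5 + 6250r^4 + 2500r^3 + 500r^2 + 90r + 30 = 5(1250r^5 + 1250r^4 + 500r^3 + 100r^2 + 18r + 6).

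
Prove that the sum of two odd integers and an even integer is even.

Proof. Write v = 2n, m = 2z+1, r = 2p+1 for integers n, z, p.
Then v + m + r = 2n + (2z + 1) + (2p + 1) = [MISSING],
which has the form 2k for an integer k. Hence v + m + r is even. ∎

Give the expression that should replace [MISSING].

2(n + p + z + 1)

Expanding: 2n + (2z + 1) + (2p + 1) = 2n + 2p + 2z + 2.
Every term is even; pulling out the factor of 2 gives 2(n + p + z + 1).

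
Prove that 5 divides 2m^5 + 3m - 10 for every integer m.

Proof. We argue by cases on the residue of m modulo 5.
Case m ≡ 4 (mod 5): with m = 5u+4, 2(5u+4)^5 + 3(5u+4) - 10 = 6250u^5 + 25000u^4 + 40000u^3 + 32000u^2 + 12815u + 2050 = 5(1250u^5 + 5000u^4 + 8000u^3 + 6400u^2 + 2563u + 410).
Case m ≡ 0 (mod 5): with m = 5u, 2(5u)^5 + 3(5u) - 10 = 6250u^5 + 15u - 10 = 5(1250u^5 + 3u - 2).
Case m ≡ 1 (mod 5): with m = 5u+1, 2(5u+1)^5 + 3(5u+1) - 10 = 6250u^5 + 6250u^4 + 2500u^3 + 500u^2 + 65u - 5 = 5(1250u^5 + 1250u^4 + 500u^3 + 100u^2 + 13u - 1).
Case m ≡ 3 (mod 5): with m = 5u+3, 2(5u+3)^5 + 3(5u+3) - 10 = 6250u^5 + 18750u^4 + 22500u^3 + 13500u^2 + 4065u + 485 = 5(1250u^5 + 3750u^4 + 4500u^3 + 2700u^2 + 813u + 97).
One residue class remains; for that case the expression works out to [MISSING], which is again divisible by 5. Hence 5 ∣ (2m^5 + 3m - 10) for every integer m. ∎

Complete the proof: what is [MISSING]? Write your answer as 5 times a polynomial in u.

5(1250u^5 + 2500u^4 + 2000u^3 + 800u^2 + 163u + 12)

The residues treated are {4, 0, 1, 3}, so the missing case is m ≡ 2 (mod 5); write m = 5u+2.
Then 2(5u+2)^5 + 3(5u+2) - 10 = 6250u^5 + 12500u^4 + 10000u^3 + 4000u^2 + 815u + 60 = 5(1250u^5 + 2500u^4 + 2000u^3 + 800u^2 + 163u + 12).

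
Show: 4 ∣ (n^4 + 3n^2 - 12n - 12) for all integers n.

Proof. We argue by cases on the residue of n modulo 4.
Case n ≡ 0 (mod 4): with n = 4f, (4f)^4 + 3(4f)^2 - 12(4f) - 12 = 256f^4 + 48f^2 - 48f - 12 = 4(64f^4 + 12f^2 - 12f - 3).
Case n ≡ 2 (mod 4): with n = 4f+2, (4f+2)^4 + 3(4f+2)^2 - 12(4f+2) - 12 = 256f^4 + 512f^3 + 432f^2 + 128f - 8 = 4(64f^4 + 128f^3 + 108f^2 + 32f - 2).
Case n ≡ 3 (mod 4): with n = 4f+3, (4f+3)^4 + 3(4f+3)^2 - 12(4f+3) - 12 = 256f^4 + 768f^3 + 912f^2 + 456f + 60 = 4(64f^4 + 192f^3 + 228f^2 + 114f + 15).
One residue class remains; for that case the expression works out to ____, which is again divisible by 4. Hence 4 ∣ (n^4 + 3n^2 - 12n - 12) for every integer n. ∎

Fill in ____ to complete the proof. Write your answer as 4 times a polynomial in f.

The residues treated are {0, 2, 3}, so the missing case is n ≡ 1 (mod 4); write n = 4f+1.
Then (4f+1)^4 + 3(4f+1)^2 - 12(4f+1) - 12 = 256f^4 + 256f^3 + 144f^2 - 8f - 20 = 4(64f^4 + 64f^3 + 36f^2 - 2f - 5).

4(64f^4 + 64f^3 + 36f^2 - 2f - 5)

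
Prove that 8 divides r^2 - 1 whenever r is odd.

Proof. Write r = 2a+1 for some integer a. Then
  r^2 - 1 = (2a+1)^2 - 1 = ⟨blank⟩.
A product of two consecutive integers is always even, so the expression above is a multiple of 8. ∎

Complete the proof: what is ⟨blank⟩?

(2a+1)^2 - 1 = 4a^2 + 4a + 1 - 1 = 4a^2 + 4a = 4a(a+1).
Since a and a+1 are consecutive, a(a+1) is even, and 4·(even) is a multiple of 8.

4a(a + 1)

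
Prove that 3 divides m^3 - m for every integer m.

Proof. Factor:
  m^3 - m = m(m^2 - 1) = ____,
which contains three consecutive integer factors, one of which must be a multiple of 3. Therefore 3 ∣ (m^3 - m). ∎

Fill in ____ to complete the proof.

m(m^2 - 1) = m(m - 1)(m + 1) = (m - 1)m(m + 1).
These three factors are consecutive integers, so their product is divisible by 3.

(m - 1)m(m + 1)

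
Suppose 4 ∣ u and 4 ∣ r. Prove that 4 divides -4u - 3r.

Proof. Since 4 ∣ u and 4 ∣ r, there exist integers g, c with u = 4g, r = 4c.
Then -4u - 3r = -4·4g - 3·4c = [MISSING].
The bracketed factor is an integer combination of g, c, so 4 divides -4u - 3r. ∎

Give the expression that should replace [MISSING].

Each term has a factor of 4: -4·4g - 3·4c = 4·(-3c - 4g).
Since -3c - 4g is an integer, 4 ∣ (-4u - 3r).

4(-3c - 4g)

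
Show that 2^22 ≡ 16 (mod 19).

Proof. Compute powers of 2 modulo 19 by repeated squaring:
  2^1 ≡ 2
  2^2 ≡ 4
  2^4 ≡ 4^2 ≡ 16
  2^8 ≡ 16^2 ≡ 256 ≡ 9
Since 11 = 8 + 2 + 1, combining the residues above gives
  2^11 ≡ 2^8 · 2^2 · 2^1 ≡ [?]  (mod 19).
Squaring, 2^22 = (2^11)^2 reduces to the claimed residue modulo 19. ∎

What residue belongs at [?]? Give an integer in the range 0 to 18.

15

Multiply the listed residues: 9 · 4 · 2 = 36 → 72.
Reducing modulo 19: 72 = 3·19 + 15, so 2^11 ≡ 15.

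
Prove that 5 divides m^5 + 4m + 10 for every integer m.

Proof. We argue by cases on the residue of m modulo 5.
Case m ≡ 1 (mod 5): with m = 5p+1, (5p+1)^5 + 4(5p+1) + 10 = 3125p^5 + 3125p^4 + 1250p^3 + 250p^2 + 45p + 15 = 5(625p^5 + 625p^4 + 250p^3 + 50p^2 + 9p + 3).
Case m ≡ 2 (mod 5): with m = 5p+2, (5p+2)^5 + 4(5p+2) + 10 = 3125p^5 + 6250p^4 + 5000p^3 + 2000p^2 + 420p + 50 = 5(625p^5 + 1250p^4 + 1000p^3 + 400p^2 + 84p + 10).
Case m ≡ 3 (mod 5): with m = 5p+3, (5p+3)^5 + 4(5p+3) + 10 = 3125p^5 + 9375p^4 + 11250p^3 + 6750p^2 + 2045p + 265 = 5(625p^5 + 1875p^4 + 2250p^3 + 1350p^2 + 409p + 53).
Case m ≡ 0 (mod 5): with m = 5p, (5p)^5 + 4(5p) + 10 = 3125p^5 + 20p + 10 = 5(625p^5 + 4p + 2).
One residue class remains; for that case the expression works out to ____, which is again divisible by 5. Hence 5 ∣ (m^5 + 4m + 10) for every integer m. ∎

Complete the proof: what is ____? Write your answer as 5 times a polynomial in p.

Only m ≡ 4 (mod 5) is unaccounted for. Put m = 5p+4:
(5p+4)^5 + 4(5p+4) + 10 expands to 3125p^5 + 12500p^4 + 20000p^3 + 16000p^2 + 6420p + 1050,
and factoring out 5 leaves 5(625p^5 + 2500p^4 + 4000p^3 + 3200p^2 + 1284p + 210).

5(625p^5 + 2500p^4 + 4000p^3 + 3200p^2 + 1284p + 210)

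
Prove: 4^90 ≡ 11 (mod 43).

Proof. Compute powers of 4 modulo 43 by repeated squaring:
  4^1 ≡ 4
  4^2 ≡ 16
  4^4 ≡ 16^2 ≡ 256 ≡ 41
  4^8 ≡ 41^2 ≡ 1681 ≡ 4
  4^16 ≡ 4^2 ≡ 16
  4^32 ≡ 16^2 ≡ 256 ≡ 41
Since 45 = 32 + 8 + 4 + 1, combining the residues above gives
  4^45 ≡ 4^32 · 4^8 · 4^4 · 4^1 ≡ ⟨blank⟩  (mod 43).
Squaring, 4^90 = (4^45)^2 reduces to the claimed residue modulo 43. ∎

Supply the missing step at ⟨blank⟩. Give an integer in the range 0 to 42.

21

Multiply the listed residues: 41 · 4 · 41 · 4 = 164 → 6724 → 26896.
Reducing modulo 43: 26896 = 625·43 + 21, so 4^45 ≡ 21.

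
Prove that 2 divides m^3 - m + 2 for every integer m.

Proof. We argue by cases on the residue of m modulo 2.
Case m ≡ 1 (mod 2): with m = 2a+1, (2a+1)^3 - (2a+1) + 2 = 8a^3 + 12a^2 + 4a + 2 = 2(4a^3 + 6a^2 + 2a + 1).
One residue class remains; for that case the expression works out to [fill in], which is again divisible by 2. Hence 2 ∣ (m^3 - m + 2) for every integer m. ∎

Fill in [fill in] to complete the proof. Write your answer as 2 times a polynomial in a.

Only m ≡ 0 (mod 2) is unaccounted for. Put m = 2a:
(2a)^3 - (2a) + 2 expands to 8a^3 - 2a + 2,
and factoring out 2 leaves 2(4a^3 - a + 1).

2(4a^3 - a + 1)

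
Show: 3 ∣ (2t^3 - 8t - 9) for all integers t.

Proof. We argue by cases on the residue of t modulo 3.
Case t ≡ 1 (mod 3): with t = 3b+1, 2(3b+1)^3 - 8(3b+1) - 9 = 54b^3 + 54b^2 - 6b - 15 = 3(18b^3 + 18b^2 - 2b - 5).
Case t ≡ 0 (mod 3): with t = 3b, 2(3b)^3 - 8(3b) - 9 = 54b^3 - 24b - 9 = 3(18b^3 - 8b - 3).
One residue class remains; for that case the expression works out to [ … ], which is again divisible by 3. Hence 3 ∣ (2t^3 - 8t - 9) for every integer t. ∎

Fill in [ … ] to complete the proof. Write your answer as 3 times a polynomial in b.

The residues treated are {1, 0}, so the missing case is t ≡ 2 (mod 3); write t = 3b+2.
Then 2(3b+2)^3 - 8(3b+2) - 9 = 54b^3 + 108b^2 + 48b - 9 = 3(18b^3 + 36b^2 + 16b - 3).

3(18b^3 + 36b^2 + 16b - 3)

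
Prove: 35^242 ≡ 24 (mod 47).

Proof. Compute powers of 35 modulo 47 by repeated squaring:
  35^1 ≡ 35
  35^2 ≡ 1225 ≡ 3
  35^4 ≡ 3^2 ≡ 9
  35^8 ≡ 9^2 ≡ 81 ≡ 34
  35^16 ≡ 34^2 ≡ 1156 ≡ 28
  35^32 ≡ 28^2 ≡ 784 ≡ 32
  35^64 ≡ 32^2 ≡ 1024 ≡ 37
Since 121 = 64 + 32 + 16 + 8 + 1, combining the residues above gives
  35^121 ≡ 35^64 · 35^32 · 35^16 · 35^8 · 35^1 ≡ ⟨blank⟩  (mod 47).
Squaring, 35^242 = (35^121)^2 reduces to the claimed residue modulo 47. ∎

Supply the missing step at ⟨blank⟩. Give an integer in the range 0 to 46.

20

35^64 · 35^32 · 35^16 · 35^8 · 35^1 ≡ 37 · 32 · 28 · 34 · 35 = 39450880.
39450880 mod 47 = 20, so 35^121 ≡ 20 (mod 47).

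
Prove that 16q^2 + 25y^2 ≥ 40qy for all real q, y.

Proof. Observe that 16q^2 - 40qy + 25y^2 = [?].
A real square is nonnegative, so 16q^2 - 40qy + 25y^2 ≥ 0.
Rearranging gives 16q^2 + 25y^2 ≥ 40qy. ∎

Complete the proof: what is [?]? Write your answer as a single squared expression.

(4q - 5y)^2

The leading and trailing coefficients are 4^2 and 5^2, and 40 = 2·4·5, so the trinomial is (4q - 5y)^2.
Hence 16q^2 - 40qy + 25y^2 ≥ 0.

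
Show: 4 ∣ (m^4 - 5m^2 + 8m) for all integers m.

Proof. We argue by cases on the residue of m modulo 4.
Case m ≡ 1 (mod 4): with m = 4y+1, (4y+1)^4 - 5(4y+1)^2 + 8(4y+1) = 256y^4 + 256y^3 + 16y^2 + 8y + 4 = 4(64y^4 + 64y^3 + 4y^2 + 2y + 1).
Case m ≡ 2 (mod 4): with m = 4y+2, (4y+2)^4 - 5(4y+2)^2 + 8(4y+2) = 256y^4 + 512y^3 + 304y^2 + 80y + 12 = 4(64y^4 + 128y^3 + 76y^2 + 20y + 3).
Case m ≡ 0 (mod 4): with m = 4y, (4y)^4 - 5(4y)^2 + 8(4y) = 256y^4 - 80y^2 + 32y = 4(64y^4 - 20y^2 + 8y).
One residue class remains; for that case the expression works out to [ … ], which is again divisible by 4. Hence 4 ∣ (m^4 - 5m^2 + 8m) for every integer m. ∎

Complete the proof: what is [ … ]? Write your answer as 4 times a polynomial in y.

The residues treated are {1, 2, 0}, so the missing case is m ≡ 3 (mod 4); write m = 4y+3.
Then (4y+3)^4 - 5(4y+3)^2 + 8(4y+3) = 256y^4 + 768y^3 + 784y^2 + 344y + 60 = 4(64y^4 + 192y^3 + 196y^2 + 86y + 15).

4(64y^4 + 192y^3 + 196y^2 + 86y + 15)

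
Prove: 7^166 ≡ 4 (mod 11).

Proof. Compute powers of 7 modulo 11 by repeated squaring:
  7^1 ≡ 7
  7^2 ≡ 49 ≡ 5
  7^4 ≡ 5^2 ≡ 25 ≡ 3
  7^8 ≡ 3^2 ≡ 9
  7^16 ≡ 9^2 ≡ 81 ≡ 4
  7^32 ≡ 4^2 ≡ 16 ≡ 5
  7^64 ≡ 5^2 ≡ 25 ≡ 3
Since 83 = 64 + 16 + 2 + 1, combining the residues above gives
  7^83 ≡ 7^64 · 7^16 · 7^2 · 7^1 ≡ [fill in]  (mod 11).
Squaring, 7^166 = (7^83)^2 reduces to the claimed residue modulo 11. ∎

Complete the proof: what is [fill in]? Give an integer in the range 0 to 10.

7^64 · 7^16 · 7^2 · 7^1 ≡ 3 · 4 · 5 · 7 = 420.
420 mod 11 = 2, so 7^83 ≡ 2 (mod 11).

2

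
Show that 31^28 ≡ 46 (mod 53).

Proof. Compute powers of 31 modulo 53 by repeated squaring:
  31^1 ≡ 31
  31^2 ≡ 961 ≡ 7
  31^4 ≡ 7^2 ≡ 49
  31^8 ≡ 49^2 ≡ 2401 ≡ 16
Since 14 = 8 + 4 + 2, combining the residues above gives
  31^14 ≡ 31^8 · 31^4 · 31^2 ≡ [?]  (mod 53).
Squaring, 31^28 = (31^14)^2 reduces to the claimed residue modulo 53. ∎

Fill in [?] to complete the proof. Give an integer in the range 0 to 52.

Multiply the listed residues: 16 · 49 · 7 = 784 → 5488.
Reducing modulo 53: 5488 = 103·53 + 29, so 31^14 ≡ 29.

29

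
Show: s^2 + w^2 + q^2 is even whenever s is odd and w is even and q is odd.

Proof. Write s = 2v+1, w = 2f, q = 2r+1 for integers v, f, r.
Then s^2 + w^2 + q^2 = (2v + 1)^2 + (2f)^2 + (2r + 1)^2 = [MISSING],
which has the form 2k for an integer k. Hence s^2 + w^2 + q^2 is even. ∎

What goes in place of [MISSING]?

Expanding: (2v + 1)^2 + (2f)^2 + (2r + 1)^2 = 4f^2 + 4r^2 + 4r + 4v^2 + 4v + 2.
Every term is even; pulling out the factor of 2 gives 2(2f^2 + 2r^2 + 2r + 2v^2 + 2v + 1).

2(2f^2 + 2r^2 + 2r + 2v^2 + 2v + 1)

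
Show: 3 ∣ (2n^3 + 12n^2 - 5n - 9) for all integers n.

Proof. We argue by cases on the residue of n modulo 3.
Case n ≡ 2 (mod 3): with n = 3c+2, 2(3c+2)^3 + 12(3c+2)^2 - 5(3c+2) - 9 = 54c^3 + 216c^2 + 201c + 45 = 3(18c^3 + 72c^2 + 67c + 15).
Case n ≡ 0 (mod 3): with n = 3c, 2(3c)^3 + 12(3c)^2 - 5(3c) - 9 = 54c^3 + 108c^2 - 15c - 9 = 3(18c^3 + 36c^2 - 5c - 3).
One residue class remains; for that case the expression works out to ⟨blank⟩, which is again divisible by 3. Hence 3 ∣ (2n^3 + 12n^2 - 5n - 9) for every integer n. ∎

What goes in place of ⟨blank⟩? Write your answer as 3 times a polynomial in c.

3(18c^3 + 54c^2 + 25c)

The residues treated are {2, 0}, so the missing case is n ≡ 1 (mod 3); write n = 3c+1.
Then 2(3c+1)^3 + 12(3c+1)^2 - 5(3c+1) - 9 = 54c^3 + 162c^2 + 75c = 3(18c^3 + 54c^2 + 25c).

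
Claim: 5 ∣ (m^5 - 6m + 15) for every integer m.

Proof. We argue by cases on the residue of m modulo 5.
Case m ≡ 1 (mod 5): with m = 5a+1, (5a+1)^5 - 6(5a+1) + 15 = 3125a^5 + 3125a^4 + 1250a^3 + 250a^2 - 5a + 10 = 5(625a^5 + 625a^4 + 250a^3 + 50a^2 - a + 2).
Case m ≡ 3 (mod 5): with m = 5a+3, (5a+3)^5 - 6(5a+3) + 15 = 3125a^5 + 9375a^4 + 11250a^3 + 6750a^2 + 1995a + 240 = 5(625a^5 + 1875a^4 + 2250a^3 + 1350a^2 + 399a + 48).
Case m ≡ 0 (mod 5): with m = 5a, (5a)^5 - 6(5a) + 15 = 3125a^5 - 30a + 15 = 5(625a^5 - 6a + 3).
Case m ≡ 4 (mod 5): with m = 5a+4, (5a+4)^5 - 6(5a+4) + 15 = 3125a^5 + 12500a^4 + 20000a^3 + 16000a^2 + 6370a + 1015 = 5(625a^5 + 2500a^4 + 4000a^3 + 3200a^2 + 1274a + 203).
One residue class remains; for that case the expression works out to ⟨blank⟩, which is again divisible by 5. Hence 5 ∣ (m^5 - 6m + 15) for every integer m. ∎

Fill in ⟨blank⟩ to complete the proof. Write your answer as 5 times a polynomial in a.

The residues treated are {1, 3, 0, 4}, so the missing case is m ≡ 2 (mod 5); write m = 5a+2.
Then (5a+2)^5 - 6(5a+2) + 15 = 3125a^5 + 6250a^4 + 5000a^3 + 2000a^2 + 370a + 35 = 5(625a^5 + 1250a^4 + 1000a^3 + 400a^2 + 74a + 7).

5(625a^5 + 1250a^4 + 1000a^3 + 400a^2 + 74a + 7)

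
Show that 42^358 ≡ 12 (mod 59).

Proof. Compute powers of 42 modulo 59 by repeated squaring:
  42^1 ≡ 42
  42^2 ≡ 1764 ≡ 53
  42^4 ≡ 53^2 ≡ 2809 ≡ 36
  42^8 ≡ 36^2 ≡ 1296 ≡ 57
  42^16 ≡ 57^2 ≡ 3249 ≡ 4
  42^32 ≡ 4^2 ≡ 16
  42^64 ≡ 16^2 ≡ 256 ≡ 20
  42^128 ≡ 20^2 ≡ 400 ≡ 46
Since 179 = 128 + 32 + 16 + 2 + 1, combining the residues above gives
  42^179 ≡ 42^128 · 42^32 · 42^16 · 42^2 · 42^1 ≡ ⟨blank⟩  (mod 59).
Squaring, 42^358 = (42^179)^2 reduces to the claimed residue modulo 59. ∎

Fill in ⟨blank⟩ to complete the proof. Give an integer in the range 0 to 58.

42^128 · 42^32 · 42^16 · 42^2 · 42^1 ≡ 46 · 16 · 4 · 53 · 42 = 6553344.
6553344 mod 59 = 37, so 42^179 ≡ 37 (mod 59).

37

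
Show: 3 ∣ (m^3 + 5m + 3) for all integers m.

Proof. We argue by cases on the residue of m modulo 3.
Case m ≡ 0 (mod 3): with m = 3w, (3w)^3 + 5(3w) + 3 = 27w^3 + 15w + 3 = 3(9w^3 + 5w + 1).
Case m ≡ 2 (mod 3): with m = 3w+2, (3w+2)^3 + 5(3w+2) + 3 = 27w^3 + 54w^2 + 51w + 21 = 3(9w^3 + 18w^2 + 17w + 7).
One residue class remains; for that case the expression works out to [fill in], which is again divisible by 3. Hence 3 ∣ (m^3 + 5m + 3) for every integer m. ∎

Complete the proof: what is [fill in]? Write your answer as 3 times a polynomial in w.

The residues treated are {0, 2}, so the missing case is m ≡ 1 (mod 3); write m = 3w+1.
Then (3w+1)^3 + 5(3w+1) + 3 = 27w^3 + 27w^2 + 24w + 9 = 3(9w^3 + 9w^2 + 8w + 3).

3(9w^3 + 9w^2 + 8w + 3)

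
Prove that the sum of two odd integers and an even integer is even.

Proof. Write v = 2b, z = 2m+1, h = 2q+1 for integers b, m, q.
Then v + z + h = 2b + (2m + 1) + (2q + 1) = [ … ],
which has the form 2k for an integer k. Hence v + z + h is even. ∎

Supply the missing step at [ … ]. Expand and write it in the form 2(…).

2b + (2m + 1) + (2q + 1) = 2b + 2m + 2q + 2
= 2(b + m + q + 1).
Since b + m + q + 1 is an integer, the sum is of the form 2k for an integer k.

2(b + m + q + 1)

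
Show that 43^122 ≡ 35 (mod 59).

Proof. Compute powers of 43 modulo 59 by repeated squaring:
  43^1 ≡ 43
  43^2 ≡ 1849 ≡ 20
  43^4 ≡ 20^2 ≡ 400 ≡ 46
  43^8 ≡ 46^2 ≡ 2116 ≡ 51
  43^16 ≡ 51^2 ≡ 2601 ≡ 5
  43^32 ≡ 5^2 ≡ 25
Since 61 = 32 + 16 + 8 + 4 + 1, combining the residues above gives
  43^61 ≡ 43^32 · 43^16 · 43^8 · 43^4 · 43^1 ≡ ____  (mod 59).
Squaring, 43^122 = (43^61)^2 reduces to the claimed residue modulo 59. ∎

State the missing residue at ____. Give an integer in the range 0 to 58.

34

Multiply the listed residues: 25 · 5 · 51 · 46 · 43 = 125 → 6375 → 293250 → 12609750.
Reducing modulo 59: 12609750 = 213724·59 + 34, so 43^61 ≡ 34.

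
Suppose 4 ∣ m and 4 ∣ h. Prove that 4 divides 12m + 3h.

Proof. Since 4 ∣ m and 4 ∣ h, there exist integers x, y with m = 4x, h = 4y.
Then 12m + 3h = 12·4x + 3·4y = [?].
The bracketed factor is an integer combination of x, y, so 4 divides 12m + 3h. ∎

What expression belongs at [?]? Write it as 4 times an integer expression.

Each term has a factor of 4: 12·4x + 3·4y = 4·(12x + 3y).
Since 12x + 3y is an integer, 4 ∣ (12m + 3h).

4(12x + 3y)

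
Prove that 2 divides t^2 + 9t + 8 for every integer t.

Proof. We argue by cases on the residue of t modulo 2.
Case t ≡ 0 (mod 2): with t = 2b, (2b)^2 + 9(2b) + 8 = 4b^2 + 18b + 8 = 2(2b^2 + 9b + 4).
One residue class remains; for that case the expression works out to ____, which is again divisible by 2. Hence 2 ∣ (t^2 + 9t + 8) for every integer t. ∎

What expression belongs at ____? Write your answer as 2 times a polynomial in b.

2(2b^2 + 11b + 9)

The residues treated are {0}, so the missing case is t ≡ 1 (mod 2); write t = 2b+1.
Then (2b+1)^2 + 9(2b+1) + 8 = 4b^2 + 22b + 18 = 2(2b^2 + 11b + 9).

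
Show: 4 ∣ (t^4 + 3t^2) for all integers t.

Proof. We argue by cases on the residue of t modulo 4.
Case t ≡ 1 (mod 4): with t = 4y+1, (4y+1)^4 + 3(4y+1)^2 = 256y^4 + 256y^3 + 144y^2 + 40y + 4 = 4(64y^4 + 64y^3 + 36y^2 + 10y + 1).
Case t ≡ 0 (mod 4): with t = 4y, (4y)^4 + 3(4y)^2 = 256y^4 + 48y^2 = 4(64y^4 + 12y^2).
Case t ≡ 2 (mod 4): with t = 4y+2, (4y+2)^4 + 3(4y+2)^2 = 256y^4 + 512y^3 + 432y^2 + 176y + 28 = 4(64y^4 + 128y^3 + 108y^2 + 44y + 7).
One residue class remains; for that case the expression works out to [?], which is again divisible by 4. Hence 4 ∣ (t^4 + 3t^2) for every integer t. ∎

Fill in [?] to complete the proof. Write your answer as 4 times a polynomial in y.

4(64y^4 + 192y^3 + 228y^2 + 126y + 27)

The residues treated are {1, 0, 2}, so the missing case is t ≡ 3 (mod 4); write t = 4y+3.
Then (4y+3)^4 + 3(4y+3)^2 = 256y^4 + 768y^3 + 912y^2 + 504y + 108 = 4(64y^4 + 192y^3 + 228y^2 + 126y + 27).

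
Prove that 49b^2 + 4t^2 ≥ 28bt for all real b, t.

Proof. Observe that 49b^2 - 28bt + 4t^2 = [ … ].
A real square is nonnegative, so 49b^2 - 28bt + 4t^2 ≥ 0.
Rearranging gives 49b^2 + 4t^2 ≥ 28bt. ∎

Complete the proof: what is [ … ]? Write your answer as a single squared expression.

49b^2 - 28bt + 4t^2 is a perfect-square trinomial: the outer terms are (7b)^2 and (2t)^2, and the cross term is -2·7b·2t.
So 49b^2 - 28bt + 4t^2 = (7b - 2t)^2 ≥ 0.

(7b - 2t)^2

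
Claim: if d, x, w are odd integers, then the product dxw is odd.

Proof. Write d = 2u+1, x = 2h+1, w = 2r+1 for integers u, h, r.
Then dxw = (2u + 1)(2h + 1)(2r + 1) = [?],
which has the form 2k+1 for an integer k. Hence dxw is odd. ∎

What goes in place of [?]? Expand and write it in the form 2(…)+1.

(2u + 1)(2h + 1)(2r + 1) = 8hru + 4hr + 4hu + 2h + 4ru + 2r + 2u + 1
= 2(4hru + 2hr + 2hu + h + 2ru + r + u) + 1.
Since 4hru + 2hr + 2hu + h + 2ru + r + u is an integer, the product is of the form 2k+1 for an integer k.

2(4hru + 2hr + 2hu + h + 2ru + r + u) + 1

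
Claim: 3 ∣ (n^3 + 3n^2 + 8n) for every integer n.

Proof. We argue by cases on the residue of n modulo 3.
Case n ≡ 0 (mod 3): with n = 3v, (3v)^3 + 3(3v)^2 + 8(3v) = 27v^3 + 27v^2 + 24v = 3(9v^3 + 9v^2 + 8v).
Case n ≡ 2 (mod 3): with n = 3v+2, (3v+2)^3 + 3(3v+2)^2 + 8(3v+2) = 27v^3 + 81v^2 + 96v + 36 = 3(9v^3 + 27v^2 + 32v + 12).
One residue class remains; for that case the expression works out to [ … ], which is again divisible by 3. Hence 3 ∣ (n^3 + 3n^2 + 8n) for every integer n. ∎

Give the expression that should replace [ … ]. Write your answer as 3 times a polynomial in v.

Only n ≡ 1 (mod 3) is unaccounted for. Put n = 3v+1:
(3v+1)^3 + 3(3v+1)^2 + 8(3v+1) expands to 27v^3 + 54v^2 + 51v + 12,
and factoring out 3 leaves 3(9v^3 + 18v^2 + 17v + 4).

3(9v^3 + 18v^2 + 17v + 4)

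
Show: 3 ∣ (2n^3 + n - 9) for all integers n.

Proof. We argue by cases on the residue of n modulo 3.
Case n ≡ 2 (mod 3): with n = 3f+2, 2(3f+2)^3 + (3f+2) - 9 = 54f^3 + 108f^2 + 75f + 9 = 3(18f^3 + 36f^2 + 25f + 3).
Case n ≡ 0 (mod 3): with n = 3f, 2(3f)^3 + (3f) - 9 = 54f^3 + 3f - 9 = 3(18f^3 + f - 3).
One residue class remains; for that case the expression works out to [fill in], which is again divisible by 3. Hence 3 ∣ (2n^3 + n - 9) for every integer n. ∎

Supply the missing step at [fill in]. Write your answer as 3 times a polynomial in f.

3(18f^3 + 18f^2 + 7f - 2)

Only n ≡ 1 (mod 3) is unaccounted for. Put n = 3f+1:
2(3f+1)^3 + (3f+1) - 9 expands to 54f^3 + 54f^2 + 21f - 6,
and factoring out 3 leaves 3(18f^3 + 18f^2 + 7f - 2).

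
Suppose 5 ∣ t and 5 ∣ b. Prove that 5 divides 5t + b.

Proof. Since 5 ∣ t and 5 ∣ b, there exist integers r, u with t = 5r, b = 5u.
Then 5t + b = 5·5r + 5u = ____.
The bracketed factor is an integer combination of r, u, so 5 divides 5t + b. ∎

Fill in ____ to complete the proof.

5(5r + u)

Pull the common 5 out of every term: 5·5r + 5u = 5(5r + u).
5r + u is an integer, which exhibits the divisibility.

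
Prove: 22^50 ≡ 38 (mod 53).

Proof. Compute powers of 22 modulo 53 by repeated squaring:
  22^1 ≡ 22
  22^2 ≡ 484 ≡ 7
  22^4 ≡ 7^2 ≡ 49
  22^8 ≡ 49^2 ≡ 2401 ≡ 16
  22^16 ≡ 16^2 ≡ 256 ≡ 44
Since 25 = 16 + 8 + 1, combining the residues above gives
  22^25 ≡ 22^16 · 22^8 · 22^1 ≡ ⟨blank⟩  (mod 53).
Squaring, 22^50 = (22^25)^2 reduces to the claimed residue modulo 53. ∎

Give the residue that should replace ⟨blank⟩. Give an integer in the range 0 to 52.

12

22^16 · 22^8 · 22^1 ≡ 44 · 16 · 22 = 15488.
15488 mod 53 = 12, so 22^25 ≡ 12 (mod 53).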